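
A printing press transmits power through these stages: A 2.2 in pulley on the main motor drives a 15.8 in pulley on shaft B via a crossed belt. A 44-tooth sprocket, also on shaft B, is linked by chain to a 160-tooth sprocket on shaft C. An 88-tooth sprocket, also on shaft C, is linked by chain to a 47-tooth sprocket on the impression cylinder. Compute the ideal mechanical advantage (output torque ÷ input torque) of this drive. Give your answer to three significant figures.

Each stage contributes driven/driver: belt 15.8/2.2 = 7.1818, chain 160/44 = 3.6364, chain 47/88 = 0.53409.
Overall: 7.1818 × 3.6364 × 0.53409 = 13.948.

13.9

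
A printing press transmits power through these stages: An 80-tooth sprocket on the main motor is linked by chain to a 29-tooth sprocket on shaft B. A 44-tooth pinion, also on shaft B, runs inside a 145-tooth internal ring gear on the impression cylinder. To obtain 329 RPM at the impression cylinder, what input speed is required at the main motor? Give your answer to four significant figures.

Overall ratio R = 0.3625 × 3.2955 = 1.1946.
Required input speed = output speed × R = 329 × 1.1946 = 393.02 RPM.

393.0 RPM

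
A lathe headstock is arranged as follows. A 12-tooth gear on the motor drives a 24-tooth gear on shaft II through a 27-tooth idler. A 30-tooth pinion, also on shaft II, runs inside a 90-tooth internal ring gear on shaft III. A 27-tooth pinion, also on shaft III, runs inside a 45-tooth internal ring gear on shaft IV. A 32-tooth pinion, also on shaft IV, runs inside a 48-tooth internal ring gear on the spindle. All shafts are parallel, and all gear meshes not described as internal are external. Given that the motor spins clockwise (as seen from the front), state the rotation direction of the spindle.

clockwise

the motor → shaft II: driver → idler → driven is 2 external meshes, 2 reversals → CW.
shaft II → shaft III: internal mesh, same direction → CW.
shaft III → shaft IV: internal mesh, same direction → CW.
shaft IV → the spindle: internal mesh, same direction → CW.
2 reversals in total — an even number — so the spindle turns the same way as the motor.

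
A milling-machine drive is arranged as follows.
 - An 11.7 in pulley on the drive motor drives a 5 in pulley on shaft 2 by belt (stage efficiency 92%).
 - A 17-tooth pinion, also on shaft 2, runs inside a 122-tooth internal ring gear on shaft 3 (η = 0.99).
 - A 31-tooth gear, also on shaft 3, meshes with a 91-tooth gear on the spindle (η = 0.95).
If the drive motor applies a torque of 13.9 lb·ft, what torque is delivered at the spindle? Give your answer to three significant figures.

108 lb·ft

Belt: ratio = 5/11.7 = 0.42735; torque at shaft 2 = 13.9 × 0.42735 × 0.92 = 5.465 lb·ft.
Internal gear: ratio = 122/17 = 7.1765; torque at shaft 3 = 5.465 × 7.1765 × 0.99 = 38.827 lb·ft.
Gear mesh: ratio = 91/31 = 2.9355; torque at the spindle = 38.827 × 2.9355 × 0.95 = 108.28 lb·ft.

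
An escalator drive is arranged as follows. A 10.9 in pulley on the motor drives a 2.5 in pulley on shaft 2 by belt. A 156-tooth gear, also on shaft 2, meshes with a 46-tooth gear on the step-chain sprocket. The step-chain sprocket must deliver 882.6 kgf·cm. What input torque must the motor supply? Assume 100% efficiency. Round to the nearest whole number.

13050 kgf·cm

Overall ratio R = 0.22936 × 0.29487 = 0.067631.
Input torque = output torque / R = 882.6 / 0.067631 = 13050 kgf·cm.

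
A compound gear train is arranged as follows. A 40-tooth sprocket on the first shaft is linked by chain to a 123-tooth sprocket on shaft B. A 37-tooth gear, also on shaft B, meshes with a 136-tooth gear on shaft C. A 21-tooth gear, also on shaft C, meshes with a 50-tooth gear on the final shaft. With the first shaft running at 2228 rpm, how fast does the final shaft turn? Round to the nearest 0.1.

82.8 rpm

chain 123/40 = 3.075 → 2228/3.075 = 724.55 rpm
gear mesh 136/37 = 3.6757 → 724.55/3.6757 = 197.12 rpm
gear mesh 50/21 = 2.381 → 197.12/2.381 = 82.791 rpm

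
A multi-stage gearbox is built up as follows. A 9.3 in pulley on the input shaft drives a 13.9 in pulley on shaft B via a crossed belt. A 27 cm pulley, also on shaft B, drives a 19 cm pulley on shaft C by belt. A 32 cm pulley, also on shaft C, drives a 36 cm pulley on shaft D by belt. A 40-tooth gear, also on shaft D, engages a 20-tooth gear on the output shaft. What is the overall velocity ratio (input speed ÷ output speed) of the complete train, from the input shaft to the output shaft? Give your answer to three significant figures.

Each stage contributes driven/driver: belt 13.9/9.3 = 1.4946, belt 19/27 = 0.7037, belt 36/32 = 1.125, gear mesh 20/40 = 0.5.
Overall: 1.4946 × 0.7037 × 1.125 × 0.5 = 0.59162.

0.592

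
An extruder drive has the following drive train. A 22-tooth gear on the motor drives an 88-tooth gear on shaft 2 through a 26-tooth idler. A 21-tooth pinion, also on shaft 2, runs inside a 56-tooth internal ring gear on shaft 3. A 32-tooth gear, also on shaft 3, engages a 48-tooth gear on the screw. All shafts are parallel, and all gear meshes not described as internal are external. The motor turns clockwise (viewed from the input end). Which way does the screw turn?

the motor → shaft 2: driver → idler → driven is 2 external meshes, 2 reversals → CW.
shaft 2 → shaft 3: internal mesh, same direction → CW.
shaft 3 → the screw: external mesh, 1 reversal → CCW.
3 reversals in total — an odd number — so the screw turns opposite to the motor.

anticlockwise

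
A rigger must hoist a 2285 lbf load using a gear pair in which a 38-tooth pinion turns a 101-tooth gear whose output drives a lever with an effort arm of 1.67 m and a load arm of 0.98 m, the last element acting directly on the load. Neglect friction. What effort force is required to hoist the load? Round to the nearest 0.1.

504.5 lbf

Gear pair MA = 101/38 = 2.6579.
Lever MA = effort arm / load arm = 1.67/0.98 = 1.7041.
Combined ideal MA = 2.6579 × 1.7041 = 4.5293.
Effort = load / MA = 2285 / 4.5293 = 504.5 lbf.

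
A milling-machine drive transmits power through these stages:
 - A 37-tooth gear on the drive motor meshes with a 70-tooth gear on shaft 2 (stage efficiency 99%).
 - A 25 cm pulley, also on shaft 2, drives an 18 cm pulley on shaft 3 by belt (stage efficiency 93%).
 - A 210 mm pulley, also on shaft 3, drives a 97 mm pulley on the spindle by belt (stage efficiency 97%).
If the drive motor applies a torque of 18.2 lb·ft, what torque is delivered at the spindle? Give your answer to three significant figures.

gear mesh 70/37 = 1.8919 → τ = 18.2·1.8919·0.99 = 34.088 lb·ft
belt 18/25 = 0.72 → τ = 34.088·0.72·0.93 = 22.825 lb·ft
belt 97/210 = 0.4619 → τ = 22.825·0.4619·0.97 = 10.227 lb·ft

10.2 lb·ft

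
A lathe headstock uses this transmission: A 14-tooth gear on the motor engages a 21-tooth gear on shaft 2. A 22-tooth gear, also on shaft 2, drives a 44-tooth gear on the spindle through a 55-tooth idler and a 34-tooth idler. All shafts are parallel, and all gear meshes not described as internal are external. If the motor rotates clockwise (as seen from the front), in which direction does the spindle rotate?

clockwise

the motor → shaft 2: external mesh, 1 reversal → CCW.
shaft 2 → the spindle: driver → idler → idler → driven is 3 external meshes, 3 reversals → CW.
4 reversals in total — an even number — so the spindle turns the same way as the motor.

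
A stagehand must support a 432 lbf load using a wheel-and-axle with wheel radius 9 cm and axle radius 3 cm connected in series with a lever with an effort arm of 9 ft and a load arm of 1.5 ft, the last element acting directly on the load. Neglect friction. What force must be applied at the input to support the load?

Wheel-and-axle MA = R/r = 9/3 = 3.
Lever MA = effort arm / load arm = 9/1.5 = 6.
Combined ideal MA = 3 × 6 = 18.
Effort = load / MA = 432 / 18 = 24 lbf.

24 lbf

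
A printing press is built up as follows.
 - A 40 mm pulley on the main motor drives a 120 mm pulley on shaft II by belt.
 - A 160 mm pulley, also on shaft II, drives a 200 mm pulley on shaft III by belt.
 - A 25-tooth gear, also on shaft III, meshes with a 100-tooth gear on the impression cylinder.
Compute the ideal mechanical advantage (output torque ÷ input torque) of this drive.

Each stage contributes driven/driver: belt 120/40 = 3, belt 200/160 = 1.25, gear mesh 100/25 = 4.
Overall: 3 × 1.25 × 4 = 15.

15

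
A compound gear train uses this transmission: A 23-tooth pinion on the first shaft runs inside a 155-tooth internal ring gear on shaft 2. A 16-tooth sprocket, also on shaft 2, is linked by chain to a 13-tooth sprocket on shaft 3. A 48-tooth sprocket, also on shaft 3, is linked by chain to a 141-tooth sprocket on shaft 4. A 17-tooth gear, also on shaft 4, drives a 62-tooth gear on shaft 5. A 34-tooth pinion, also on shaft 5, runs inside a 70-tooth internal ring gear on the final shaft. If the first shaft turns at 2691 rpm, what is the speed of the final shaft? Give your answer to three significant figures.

Internal gear: ratio = 155/23 = 6.7391, so shaft 2 turns at 2691 / 6.7391 = 399.31 rpm.
Chain: ratio = 13/16 = 0.8125, so shaft 3 turns at 399.31 / 0.8125 = 491.46 rpm.
Chain: ratio = 141/48 = 2.9375, so shaft 4 turns at 491.46 / 2.9375 = 167.3 rpm.
Gear mesh: ratio = 62/17 = 3.6471, so shaft 5 turns at 167.3 / 3.6471 = 45.874 rpm.
Internal gear: ratio = 70/34 = 2.0588, so the final shaft turns at 45.874 / 2.0588 = 22.282 rpm.

22.3 rpm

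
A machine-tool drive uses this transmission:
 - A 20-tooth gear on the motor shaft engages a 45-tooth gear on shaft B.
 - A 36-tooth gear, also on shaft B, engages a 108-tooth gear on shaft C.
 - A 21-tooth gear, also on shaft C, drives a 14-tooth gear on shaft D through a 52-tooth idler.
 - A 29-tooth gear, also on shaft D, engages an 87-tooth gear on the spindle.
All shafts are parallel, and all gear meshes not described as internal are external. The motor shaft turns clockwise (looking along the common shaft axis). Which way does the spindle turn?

the motor shaft → shaft B: external mesh, 1 reversal → CCW.
shaft B → shaft C: external mesh, 1 reversal → CW.
shaft C → shaft D: driver → idler → driven is 2 external meshes, 2 reversals → CW.
shaft D → the spindle: external mesh, 1 reversal → CCW.
5 reversals in total — an odd number — so the spindle turns opposite to the motor shaft.

counterclockwise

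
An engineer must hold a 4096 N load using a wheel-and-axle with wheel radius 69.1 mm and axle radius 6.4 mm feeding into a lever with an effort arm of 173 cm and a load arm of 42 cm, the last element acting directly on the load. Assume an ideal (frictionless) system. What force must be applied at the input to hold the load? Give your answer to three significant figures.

Wheel-and-axle MA = R/r = 69.1/6.4 = 10.797.
Lever MA = effort arm / load arm = 173/42 = 4.119.
Combined ideal MA = 10.797 × 4.119 = 44.473.
Effort = load / MA = 4096 / 44.473 = 92.101 N.

92.1 N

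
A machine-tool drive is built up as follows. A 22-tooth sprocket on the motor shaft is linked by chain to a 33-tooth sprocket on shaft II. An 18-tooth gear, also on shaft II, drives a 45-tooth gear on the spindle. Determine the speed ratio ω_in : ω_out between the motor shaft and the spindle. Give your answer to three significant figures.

3.75

Each stage contributes driven/driver: chain 33/22 = 1.5, gear mesh 45/18 = 2.5.
Overall: 1.5 × 2.5 = 3.75.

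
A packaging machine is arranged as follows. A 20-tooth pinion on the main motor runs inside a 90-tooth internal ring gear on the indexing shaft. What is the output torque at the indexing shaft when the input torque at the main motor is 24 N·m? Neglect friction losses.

After the internal gear (90/20): 24 × 4.5 = 108 N·m

108 N·m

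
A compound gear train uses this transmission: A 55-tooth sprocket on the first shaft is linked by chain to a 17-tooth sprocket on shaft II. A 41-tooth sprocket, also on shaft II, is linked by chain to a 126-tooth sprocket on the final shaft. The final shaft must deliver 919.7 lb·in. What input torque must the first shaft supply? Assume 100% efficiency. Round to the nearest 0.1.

968.2 lb·in

Overall ratio R = 0.30909 × 3.0732 = 0.94989.
Input torque = output torque / R = 919.7 / 0.94989 = 968.22 lb·in.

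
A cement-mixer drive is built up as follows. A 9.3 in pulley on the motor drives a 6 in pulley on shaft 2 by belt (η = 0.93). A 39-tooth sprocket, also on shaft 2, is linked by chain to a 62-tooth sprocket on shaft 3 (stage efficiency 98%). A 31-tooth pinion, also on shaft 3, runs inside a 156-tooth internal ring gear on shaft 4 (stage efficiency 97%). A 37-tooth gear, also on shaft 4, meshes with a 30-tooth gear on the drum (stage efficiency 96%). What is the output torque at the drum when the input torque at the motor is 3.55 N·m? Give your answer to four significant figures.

After the belt (6/9.3): 3.55 × 0.64516 × 0.93 = 2.13 N·m
After the chain (62/39): 2.13 × 1.5897 × 0.98 = 3.3184 N·m
After the internal gear (156/31): 3.3184 × 5.0323 × 0.97 = 16.198 N·m
After the gear mesh (30/37): 16.198 × 0.81081 × 0.96 = 12.608 N·m

12.61 N·m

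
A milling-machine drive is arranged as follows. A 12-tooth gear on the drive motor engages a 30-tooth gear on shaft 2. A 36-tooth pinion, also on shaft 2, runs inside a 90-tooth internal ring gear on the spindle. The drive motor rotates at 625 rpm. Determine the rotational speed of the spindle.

the drive motor → shaft 2 (gear mesh, 30/12): 625 ÷ 2.5 = 250 rpm
shaft 2 → the spindle (internal gear, 90/36): 250 ÷ 2.5 = 100 rpm

100 rpm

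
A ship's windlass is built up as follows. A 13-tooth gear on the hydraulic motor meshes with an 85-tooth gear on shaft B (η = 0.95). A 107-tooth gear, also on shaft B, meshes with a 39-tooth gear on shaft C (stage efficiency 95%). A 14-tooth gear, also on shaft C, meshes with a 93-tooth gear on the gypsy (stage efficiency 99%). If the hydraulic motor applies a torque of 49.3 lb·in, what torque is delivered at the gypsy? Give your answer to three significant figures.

697 lb·in

Gear mesh: ratio = 85/13 = 6.5385; torque at shaft B = 49.3 × 6.5385 × 0.95 = 306.23 lb·in.
Gear mesh: ratio = 39/107 = 0.36449; torque at shaft C = 306.23 × 0.36449 × 0.95 = 106.04 lb·in.
Gear mesh: ratio = 93/14 = 6.6429; torque at the gypsy = 106.04 × 6.6429 × 0.99 = 697.33 lb·in.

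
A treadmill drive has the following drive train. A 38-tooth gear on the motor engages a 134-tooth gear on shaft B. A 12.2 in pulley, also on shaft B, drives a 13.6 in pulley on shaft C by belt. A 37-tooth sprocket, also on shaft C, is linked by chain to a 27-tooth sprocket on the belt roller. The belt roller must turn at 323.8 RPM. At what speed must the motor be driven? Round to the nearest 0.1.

Overall ratio R = 3.5263 × 1.1148 × 0.72973 = 2.8685.
Required input speed = output speed × R = 323.8 × 2.8685 = 928.84 RPM.

928.8 RPM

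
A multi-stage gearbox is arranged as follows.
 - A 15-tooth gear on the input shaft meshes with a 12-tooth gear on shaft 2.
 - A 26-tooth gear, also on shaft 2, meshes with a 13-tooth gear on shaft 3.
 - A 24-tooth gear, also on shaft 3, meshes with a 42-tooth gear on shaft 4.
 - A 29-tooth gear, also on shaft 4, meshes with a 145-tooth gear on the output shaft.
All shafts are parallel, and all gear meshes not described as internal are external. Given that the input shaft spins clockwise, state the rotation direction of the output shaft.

clockwise

the input shaft → shaft 2: external mesh, 1 reversal → CCW.
shaft 2 → shaft 3: external mesh, 1 reversal → CW.
shaft 3 → shaft 4: external mesh, 1 reversal → CCW.
shaft 4 → the output shaft: external mesh, 1 reversal → CW.
4 reversals in total — an even number — so the output shaft turns the same way as the input shaft.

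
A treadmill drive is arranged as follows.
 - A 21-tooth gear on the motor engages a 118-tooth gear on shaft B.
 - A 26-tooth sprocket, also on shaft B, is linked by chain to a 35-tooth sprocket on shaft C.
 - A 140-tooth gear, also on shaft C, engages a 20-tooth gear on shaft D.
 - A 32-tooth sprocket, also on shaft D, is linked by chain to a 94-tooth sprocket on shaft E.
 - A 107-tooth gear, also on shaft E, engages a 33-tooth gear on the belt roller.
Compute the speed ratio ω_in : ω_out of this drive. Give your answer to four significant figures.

Each stage contributes driven/driver: gear mesh 118/21 = 5.619, chain 35/26 = 1.3462, gear mesh 20/140 = 0.14286, chain 94/32 = 2.9375, gear mesh 33/107 = 0.30841.
Overall: 5.619 × 1.3462 × 0.14286 × 2.9375 × 0.30841 = 0.97897.

0.9790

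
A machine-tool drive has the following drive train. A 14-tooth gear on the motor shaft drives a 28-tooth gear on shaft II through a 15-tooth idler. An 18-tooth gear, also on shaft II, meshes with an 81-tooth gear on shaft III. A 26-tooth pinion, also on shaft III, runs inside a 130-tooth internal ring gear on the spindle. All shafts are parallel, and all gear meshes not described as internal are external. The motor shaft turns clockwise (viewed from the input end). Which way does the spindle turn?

anticlockwise

the motor shaft → shaft II: driver → idler → driven is 2 external meshes, 2 reversals → CW.
shaft II → shaft III: external mesh, 1 reversal → CCW.
shaft III → the spindle: internal mesh, same direction → CCW.
3 reversals in total — an odd number — so the spindle turns opposite to the motor shaft.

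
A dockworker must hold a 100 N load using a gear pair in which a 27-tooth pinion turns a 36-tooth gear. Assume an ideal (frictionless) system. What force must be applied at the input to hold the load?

75 N

Gear pair MA = 36/27 = 1.3333.
Effort = load / MA = 100 / 1.3333 = 75 N.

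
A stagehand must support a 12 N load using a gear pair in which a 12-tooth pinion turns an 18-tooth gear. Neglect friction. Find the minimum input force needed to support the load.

8 N

Gear pair MA = 18/12 = 1.5.
Effort = load / MA = 12 / 1.5 = 8 N.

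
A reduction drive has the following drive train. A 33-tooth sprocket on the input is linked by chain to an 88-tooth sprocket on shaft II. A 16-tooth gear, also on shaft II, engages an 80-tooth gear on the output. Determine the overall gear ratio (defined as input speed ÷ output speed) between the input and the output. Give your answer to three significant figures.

13.3

Each stage contributes driven/driver: chain 88/33 = 2.6667, gear mesh 80/16 = 5.
Overall: 2.6667 × 5 = 13.333.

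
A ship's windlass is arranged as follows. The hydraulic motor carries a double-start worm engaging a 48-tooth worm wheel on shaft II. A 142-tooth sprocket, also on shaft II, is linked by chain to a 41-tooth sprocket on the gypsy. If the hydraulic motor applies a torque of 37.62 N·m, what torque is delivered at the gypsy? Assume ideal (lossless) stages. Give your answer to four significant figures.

After the worm (48/2): 37.62 × 24 = 902.88 N·m
After the chain (41/142): 902.88 × 0.28873 = 260.69 N·m

260.7 N·m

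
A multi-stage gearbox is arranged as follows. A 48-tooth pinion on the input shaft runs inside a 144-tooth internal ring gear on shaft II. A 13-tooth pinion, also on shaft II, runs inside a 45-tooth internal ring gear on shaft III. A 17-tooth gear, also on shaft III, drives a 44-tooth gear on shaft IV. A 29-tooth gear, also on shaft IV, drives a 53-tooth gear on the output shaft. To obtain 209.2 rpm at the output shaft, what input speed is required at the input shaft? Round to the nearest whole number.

Overall ratio R = 3 × 3.4615 × 2.5882 × 1.8276 = 49.122.
Required input speed = output speed × R = 209.2 × 49.122 = 10276 rpm.

10276 rpm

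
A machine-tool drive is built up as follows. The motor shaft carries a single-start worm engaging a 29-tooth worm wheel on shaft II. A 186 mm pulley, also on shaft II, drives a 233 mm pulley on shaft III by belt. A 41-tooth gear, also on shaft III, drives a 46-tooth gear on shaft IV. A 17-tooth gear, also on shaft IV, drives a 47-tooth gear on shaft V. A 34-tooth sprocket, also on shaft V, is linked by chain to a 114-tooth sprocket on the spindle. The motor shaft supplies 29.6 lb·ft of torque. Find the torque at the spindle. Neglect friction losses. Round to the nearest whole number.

11184 lb·ft

worm 29/1 = 29 → τ = 29.6·29 = 858.4 lb·ft
belt 233/186 = 1.2527 → τ = 858.4·1.2527 = 1075.3 lb·ft
gear mesh 46/41 = 1.122 → τ = 1075.3·1.122 = 1206.4 lb·ft
gear mesh 47/17 = 2.7647 → τ = 1206.4·2.7647 = 3335.5 lb·ft
chain 114/34 = 3.3529 → τ = 3335.5·3.3529 = 11184 lb·ft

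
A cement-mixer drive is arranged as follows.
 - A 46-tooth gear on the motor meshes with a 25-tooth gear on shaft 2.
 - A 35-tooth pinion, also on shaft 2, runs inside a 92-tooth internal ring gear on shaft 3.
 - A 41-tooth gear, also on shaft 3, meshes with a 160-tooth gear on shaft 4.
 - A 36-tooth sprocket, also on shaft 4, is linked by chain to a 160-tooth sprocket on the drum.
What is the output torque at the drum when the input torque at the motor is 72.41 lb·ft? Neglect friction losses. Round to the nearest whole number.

Gear mesh: ratio = 25/46 = 0.54348; torque at shaft 2 = 72.41 × 0.54348 = 39.353 lb·ft.
Internal gear: ratio = 92/35 = 2.6286; torque at shaft 3 = 39.353 × 2.6286 = 103.44 lb·ft.
Gear mesh: ratio = 160/41 = 3.9024; torque at shaft 4 = 103.44 × 3.9024 = 403.68 lb·ft.
Chain: ratio = 160/36 = 4.4444; torque at the drum = 403.68 × 4.4444 = 1794.1 lb·ft.

1794 lb·ft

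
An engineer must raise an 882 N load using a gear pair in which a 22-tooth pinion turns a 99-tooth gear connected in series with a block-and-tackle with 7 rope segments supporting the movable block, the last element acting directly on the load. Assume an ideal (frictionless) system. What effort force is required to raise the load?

28 N

Gear pair MA = 99/22 = 4.5.
Block-and-tackle MA = number of supporting rope parts = 7.
Combined ideal MA = 4.5 × 7 = 31.5.
Effort = load / MA = 882 / 31.5 = 28 N.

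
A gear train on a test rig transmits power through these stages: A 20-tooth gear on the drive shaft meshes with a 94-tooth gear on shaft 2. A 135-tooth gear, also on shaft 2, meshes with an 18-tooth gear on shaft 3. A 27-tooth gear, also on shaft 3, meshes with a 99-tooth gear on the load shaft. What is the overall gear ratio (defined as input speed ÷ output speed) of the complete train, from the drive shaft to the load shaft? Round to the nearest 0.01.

Each stage contributes driven/driver: gear mesh 94/20 = 4.7, gear mesh 18/135 = 0.13333, gear mesh 99/27 = 3.6667.
Overall: 4.7 × 0.13333 × 3.6667 = 2.2978.

2.30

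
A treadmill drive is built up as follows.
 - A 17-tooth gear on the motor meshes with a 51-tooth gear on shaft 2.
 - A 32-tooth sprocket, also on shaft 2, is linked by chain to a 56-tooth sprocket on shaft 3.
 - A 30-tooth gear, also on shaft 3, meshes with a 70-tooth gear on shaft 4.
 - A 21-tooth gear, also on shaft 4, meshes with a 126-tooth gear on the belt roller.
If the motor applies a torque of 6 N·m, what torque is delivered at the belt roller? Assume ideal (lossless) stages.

441 N·m

gear mesh 51/17 = 3 → τ = 6·3 = 18 N·m
chain 56/32 = 1.75 → τ = 18·1.75 = 31.5 N·m
gear mesh 70/30 = 2.3333 → τ = 31.5·2.3333 = 73.5 N·m
gear mesh 126/21 = 6 → τ = 73.5·6 = 441 N·m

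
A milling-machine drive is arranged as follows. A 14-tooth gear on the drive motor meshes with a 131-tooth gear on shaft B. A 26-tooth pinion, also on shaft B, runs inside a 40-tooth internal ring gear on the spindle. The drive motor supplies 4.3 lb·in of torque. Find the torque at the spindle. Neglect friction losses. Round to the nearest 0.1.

61.9 lb·in

After the gear mesh (131/14): 4.3 × 9.3571 = 40.236 lb·in
After the internal gear (40/26): 40.236 × 1.5385 = 61.901 lb·in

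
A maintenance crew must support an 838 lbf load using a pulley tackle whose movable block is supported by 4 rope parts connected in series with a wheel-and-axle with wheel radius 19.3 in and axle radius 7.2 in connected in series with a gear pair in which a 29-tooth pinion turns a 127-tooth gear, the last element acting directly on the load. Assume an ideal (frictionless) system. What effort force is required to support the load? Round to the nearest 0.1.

17.8 lbf

Block-and-tackle MA = number of supporting rope parts = 4.
Wheel-and-axle MA = R/r = 19.3/7.2 = 2.6806.
Gear pair MA = 127/29 = 4.3793.
Combined ideal MA = 4 × 2.6806 × 4.3793 = 46.956.
Effort = load / MA = 838 / 46.956 = 17.847 lbf.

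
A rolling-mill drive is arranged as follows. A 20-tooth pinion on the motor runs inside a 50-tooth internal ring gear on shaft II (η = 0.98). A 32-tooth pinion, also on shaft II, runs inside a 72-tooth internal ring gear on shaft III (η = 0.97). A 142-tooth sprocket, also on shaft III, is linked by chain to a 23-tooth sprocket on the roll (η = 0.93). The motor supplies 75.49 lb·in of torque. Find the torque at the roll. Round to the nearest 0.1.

60.8 lb·in

After the internal gear (50/20): 75.49 × 2.5 × 0.98 = 184.95 lb·in
After the internal gear (72/32): 184.95 × 2.25 × 0.97 = 403.65 lb·in
After the chain (23/142): 403.65 × 0.16197 × 0.93 = 60.804 lb·in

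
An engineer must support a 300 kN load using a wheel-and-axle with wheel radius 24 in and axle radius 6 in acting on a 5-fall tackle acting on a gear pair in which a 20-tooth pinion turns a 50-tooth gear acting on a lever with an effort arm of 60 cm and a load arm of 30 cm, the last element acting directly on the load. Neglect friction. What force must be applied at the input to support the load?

Wheel-and-axle MA = R/r = 24/6 = 4.
Block-and-tackle MA = number of supporting rope parts = 5.
Gear pair MA = 50/20 = 2.5.
Lever MA = effort arm / load arm = 60/30 = 2.
Combined ideal MA = 4 × 5 × 2.5 × 2 = 100.
Effort = load / MA = 300 / 100 = 3 kN.

3 kN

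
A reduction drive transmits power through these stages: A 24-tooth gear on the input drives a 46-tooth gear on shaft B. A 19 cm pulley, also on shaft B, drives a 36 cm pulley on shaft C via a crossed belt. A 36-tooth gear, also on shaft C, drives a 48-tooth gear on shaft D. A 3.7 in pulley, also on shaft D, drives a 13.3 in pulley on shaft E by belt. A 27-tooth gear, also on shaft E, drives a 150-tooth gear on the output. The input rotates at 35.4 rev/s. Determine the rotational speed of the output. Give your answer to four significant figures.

0.3661 rev/s

Gear mesh: ratio = 46/24 = 1.9167, so shaft B turns at 35.4 / 1.9167 = 18.47 rev/s.
Belt: ratio = 36/19 = 1.8947, so shaft C turns at 18.47 / 1.8947 = 9.7478 rev/s.
Gear mesh: ratio = 48/36 = 1.3333, so shaft D turns at 9.7478 / 1.3333 = 7.3109 rev/s.
Belt: ratio = 13.3/3.7 = 3.5946, so shaft E turns at 7.3109 / 3.5946 = 2.0339 rev/s.
Gear mesh: ratio = 150/27 = 5.5556, so the output turns at 2.0339 / 5.5556 = 0.36609 rev/s.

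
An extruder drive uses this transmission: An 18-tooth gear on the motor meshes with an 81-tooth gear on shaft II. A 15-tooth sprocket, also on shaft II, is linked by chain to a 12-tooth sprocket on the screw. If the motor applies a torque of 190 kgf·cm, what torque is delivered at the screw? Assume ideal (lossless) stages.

After the gear mesh (81/18): 190 × 4.5 = 855 kgf·cm
After the chain (12/15): 855 × 0.8 = 684 kgf·cm

684 kgf·cm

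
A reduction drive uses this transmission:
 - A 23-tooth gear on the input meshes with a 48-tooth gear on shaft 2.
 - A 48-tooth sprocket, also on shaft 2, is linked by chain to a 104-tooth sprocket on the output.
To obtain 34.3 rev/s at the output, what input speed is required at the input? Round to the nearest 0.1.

155.1 rev/s

Overall ratio R = 2.087 × 2.1667 = 4.5217.
Required input speed = output speed × R = 34.3 × 4.5217 = 155.1 rev/s.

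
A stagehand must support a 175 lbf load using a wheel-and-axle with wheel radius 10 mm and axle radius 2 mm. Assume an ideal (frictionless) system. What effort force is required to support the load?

35 lbf

Wheel-and-axle MA = R/r = 10/2 = 5.
Effort = load / MA = 175 / 5 = 35 lbf.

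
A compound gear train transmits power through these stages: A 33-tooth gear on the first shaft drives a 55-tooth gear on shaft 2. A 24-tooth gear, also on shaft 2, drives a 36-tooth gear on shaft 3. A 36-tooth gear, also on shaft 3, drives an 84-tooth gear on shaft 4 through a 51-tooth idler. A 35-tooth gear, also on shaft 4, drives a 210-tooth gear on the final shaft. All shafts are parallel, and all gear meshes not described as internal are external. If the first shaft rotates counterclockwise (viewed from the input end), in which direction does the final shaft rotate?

clockwise

the first shaft → shaft 2: external mesh, 1 reversal → CW.
shaft 2 → shaft 3: external mesh, 1 reversal → CCW.
shaft 3 → shaft 4: driver → idler → driven is 2 external meshes, 2 reversals → CCW.
shaft 4 → the final shaft: external mesh, 1 reversal → CW.
5 reversals in total — an odd number — so the final shaft turns opposite to the first shaft.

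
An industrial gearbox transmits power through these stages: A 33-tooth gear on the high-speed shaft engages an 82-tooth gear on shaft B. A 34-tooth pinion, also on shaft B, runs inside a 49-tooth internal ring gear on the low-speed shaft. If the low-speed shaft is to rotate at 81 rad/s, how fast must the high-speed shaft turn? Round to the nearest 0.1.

290.1 rad/s

Overall ratio R = 2.4848 × 1.4412 = 3.5811.
Required input speed = output speed × R = 81 × 3.5811 = 290.07 rad/s.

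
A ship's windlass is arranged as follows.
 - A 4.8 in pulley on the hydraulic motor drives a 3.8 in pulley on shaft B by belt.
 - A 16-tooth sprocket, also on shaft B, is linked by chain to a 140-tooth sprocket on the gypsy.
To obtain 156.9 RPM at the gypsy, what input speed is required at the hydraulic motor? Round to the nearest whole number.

Overall ratio R = 0.79167 × 8.75 = 6.9271.
Required input speed = output speed × R = 156.9 × 6.9271 = 1086.9 RPM.

1087 RPM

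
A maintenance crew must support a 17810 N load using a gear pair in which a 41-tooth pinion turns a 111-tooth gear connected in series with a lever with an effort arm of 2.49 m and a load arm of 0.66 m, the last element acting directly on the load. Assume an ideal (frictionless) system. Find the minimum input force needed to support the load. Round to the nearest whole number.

1744 N

Gear pair MA = 111/41 = 2.7073.
Lever MA = effort arm / load arm = 2.49/0.66 = 3.7727.
Combined ideal MA = 2.7073 × 3.7727 = 10.214.
Effort = load / MA = 17810 / 10.214 = 1743.7 N.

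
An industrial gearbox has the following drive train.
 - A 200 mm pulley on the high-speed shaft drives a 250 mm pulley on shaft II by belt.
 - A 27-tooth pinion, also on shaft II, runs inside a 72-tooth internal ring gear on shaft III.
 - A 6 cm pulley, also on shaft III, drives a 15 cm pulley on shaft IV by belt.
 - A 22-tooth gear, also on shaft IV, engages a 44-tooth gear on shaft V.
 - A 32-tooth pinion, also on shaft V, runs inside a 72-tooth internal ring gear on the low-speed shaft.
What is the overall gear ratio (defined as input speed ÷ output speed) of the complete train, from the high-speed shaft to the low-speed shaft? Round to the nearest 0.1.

Each stage contributes driven/driver: belt 250/200 = 1.25, internal gear 72/27 = 2.6667, belt 15/6 = 2.5, gear mesh 44/22 = 2, internal gear 72/32 = 2.25.
Overall: 1.25 × 2.6667 × 2.5 × 2 × 2.25 = 37.5.

37.5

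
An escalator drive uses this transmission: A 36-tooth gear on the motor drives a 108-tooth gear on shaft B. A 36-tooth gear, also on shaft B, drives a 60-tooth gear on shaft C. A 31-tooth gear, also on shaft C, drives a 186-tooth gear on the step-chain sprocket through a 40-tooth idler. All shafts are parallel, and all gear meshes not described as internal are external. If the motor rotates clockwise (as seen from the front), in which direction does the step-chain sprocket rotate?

clockwise

the motor → shaft B: external mesh, 1 reversal → CCW.
shaft B → shaft C: external mesh, 1 reversal → CW.
shaft C → the step-chain sprocket: driver → idler → driven is 2 external meshes, 2 reversals → CW.
4 reversals in total — an even number — so the step-chain sprocket turns the same way as the motor.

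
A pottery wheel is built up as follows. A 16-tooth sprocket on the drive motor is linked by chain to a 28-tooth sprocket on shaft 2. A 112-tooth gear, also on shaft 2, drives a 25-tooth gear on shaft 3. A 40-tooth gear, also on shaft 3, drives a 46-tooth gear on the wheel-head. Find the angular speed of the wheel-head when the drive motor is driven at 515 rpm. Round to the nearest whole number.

1146 rpm

chain 28/16 = 1.75 → 515/1.75 = 294.29 rpm
gear mesh 25/112 = 0.22321 → 294.29/0.22321 = 1318.4 rpm
gear mesh 46/40 = 1.15 → 1318.4/1.15 = 1146.4 rpm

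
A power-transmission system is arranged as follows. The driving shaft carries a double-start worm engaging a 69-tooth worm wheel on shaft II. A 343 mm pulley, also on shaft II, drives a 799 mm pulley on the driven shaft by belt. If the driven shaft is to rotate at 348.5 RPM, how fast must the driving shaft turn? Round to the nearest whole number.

28008 RPM

Overall ratio R = 34.5 × 2.3294 = 80.366.
Required input speed = output speed × R = 348.5 × 80.366 = 28008 RPM.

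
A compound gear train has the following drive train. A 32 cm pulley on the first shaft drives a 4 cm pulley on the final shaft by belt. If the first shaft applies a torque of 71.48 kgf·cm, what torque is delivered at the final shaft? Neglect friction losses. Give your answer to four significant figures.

belt 4/32 = 0.125 → τ = 71.48·0.125 = 8.935 kgf·cm

8.935 kgf·cm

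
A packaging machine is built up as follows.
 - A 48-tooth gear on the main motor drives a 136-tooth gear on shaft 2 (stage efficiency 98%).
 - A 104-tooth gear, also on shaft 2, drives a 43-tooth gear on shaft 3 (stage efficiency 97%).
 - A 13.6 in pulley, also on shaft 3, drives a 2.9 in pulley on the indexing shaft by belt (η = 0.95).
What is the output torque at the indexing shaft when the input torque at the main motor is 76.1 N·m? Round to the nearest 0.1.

gear mesh 136/48 = 2.8333 → τ = 76.1·2.8333·0.98 = 211.3 N·m
gear mesh 43/104 = 0.41346 → τ = 211.3·0.41346·0.97 = 84.745 N·m
belt 2.9/13.6 = 0.21324 → τ = 84.745·0.21324·0.95 = 17.167 N·m

17.2 N·m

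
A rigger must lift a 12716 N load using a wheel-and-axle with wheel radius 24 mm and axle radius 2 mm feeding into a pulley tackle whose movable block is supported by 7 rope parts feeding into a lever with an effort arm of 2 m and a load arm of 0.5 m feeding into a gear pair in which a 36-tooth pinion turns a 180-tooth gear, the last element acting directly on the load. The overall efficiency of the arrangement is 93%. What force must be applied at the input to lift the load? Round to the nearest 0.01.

8.14 N

Wheel-and-axle MA = R/r = 24/2 = 12.
Block-and-tackle MA = number of supporting rope parts = 7.
Lever MA = effort arm / load arm = 2/0.5 = 4.
Gear pair MA = 180/36 = 5.
Combined ideal MA = 12 × 7 × 4 × 5 = 1680.
Actual MA = 1680 × 0.93 = 1562.4.
Effort = load / actual MA = 12716 / 1562.4 = 8.1388 N.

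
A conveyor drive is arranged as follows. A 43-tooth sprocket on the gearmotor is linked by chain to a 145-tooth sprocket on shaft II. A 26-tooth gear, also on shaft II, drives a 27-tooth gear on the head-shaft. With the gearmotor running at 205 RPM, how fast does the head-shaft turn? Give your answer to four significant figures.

chain 145/43 = 3.3721 → 205/3.3721 = 60.793 RPM
gear mesh 27/26 = 1.0385 → 60.793/1.0385 = 58.542 RPM

58.54 RPM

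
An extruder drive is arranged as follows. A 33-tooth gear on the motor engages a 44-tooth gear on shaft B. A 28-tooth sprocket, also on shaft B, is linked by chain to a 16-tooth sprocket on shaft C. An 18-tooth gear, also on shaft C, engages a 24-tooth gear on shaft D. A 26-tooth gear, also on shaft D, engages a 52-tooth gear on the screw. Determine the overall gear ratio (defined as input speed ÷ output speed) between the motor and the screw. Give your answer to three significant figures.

Each stage contributes driven/driver: gear mesh 44/33 = 1.3333, chain 16/28 = 0.57143, gear mesh 24/18 = 1.3333, gear mesh 52/26 = 2.
Overall: 1.3333 × 0.57143 × 1.3333 × 2 = 2.0317.

2.03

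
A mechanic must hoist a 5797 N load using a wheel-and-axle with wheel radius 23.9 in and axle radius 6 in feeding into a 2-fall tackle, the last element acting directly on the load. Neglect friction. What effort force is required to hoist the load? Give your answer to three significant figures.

Wheel-and-axle MA = R/r = 23.9/6 = 3.9833.
Block-and-tackle MA = number of supporting rope parts = 2.
Combined ideal MA = 3.9833 × 2 = 7.9667.
Effort = load / MA = 5797 / 7.9667 = 727.66 N.

728 N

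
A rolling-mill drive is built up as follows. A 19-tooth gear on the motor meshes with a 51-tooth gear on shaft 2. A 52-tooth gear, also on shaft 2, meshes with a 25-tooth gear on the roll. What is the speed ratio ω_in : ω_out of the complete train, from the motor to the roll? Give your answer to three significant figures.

1.29

Each stage contributes driven/driver: gear mesh 51/19 = 2.6842, gear mesh 25/52 = 0.48077.
Overall: 2.6842 × 0.48077 = 1.2905.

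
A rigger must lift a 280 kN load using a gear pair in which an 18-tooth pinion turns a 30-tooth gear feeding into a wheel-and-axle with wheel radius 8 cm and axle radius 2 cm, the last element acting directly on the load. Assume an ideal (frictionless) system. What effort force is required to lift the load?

42 kN

Gear pair MA = 30/18 = 1.6667.
Wheel-and-axle MA = R/r = 8/2 = 4.
Combined ideal MA = 1.6667 × 4 = 6.6667.
Effort = load / MA = 280 / 6.6667 = 42 kN.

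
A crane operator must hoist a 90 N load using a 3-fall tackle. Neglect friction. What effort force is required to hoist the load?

30 N

Block-and-tackle MA = number of supporting rope parts = 3.
Effort = load / MA = 90 / 3 = 30 N.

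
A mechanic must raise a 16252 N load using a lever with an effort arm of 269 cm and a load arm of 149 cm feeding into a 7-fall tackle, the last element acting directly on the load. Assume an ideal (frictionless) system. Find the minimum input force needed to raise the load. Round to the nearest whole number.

Lever MA = effort arm / load arm = 269/149 = 1.8054.
Block-and-tackle MA = number of supporting rope parts = 7.
Combined ideal MA = 1.8054 × 7 = 12.638.
Effort = load / MA = 16252 / 12.638 = 1286 N.

1286 N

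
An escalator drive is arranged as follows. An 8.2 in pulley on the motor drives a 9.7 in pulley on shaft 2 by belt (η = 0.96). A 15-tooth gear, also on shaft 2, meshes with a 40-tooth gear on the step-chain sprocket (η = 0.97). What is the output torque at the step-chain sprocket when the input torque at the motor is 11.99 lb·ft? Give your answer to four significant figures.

Belt: ratio = 9.7/8.2 = 1.1829; torque at shaft 2 = 11.99 × 1.1829 × 0.96 = 13.616 lb·ft.
Gear mesh: ratio = 40/15 = 2.6667; torque at the step-chain sprocket = 13.616 × 2.6667 × 0.97 = 35.22 lb·ft.

35.22 lb·ft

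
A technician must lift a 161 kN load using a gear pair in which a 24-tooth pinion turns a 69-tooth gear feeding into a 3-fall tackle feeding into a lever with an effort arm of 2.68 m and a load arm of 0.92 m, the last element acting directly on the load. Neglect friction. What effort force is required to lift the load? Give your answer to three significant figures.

6.41 kN

Gear pair MA = 69/24 = 2.875.
Block-and-tackle MA = number of supporting rope parts = 3.
Lever MA = effort arm / load arm = 2.68/0.92 = 2.913.
Combined ideal MA = 2.875 × 3 × 2.913 = 25.125.
Effort = load / MA = 161 / 25.125 = 6.408 kN.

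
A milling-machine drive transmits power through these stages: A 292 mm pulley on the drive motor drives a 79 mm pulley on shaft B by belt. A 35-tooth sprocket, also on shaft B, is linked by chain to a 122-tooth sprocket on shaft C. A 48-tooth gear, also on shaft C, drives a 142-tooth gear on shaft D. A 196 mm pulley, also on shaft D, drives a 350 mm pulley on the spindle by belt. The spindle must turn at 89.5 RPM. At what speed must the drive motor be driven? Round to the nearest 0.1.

445.9 RPM

Overall ratio R = 0.27055 × 3.4857 × 2.9583 × 1.7857 = 4.9819.
Required input speed = output speed × R = 89.5 × 4.9819 = 445.88 RPM.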